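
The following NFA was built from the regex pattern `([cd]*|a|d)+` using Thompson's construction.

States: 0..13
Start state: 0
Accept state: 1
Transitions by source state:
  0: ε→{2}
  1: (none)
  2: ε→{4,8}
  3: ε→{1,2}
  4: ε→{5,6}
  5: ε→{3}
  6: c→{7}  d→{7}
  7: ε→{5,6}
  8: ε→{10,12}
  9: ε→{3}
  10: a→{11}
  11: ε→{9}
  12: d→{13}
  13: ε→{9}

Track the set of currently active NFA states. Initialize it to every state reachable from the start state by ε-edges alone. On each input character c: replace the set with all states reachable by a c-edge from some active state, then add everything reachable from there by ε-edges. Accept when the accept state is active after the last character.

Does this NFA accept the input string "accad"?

start: ε-closure({0}) = {0,1,2,3,4,5,6,8,10,12}
'a' @ 1: {1,2,3,4,5,6,8,9,10,11,12}  [accepting]
'c' @ 2: {1,2,3,4,5,6,7,8,10,12}  [accepting]
'c' @ 3: {1,2,3,4,5,6,7,8,10,12}  [accepting]
'a' @ 4: {1,2,3,4,5,6,8,9,10,11,12}  [accepting]
'd' @ 5: {1,2,3,4,5,6,7,8,9,10,12,13}  [accepting]
after full input: {1,2,3,4,5,6,7,8,9,10,12,13}  (accept=1 in)

Answer: ACCEPT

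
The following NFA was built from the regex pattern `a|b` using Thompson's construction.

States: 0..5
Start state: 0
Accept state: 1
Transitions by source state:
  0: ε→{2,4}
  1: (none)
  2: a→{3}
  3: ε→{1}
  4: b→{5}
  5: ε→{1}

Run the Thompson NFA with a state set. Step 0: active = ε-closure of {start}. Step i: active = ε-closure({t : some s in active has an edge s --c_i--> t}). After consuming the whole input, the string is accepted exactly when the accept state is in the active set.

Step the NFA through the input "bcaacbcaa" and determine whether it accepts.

initial (ε-close {0}): {0,2,4}
'b' @ 1: {1,5}  [accepting]
'c' @ 2: {}  — dead — no transitions
rest 'aacbcaa' ignored (set empty)
after full input: {}  (accept=1 not in)

Answer: REJECT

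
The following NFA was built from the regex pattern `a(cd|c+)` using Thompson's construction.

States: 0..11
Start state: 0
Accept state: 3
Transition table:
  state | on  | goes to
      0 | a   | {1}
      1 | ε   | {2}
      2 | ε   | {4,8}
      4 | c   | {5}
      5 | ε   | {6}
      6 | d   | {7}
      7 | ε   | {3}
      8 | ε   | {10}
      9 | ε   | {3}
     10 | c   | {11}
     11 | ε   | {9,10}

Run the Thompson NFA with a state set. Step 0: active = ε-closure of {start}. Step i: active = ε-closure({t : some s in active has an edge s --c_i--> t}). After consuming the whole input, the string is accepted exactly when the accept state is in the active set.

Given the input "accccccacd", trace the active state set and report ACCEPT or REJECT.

Answer: REJECT

Trace:
initial (ε-close {0}): {0}
'a' @ 1: {1,2,4,8,10}
'c' @ 2: {3,5,6,9,10,11}  ✓accept
'c' @ 3: {3,9,10,11}  ✓accept
'c' @ 4: {3,9,10,11}  ✓accept
'c' @ 5: {3,9,10,11}  ✓accept
'c' @ 6: {3,9,10,11}  ✓accept
'c' @ 7: {3,9,10,11}  ✓accept
'a' @ 8: {}  — no active states
rest 'cd' ignored (set empty)
end set {} — state 3 not in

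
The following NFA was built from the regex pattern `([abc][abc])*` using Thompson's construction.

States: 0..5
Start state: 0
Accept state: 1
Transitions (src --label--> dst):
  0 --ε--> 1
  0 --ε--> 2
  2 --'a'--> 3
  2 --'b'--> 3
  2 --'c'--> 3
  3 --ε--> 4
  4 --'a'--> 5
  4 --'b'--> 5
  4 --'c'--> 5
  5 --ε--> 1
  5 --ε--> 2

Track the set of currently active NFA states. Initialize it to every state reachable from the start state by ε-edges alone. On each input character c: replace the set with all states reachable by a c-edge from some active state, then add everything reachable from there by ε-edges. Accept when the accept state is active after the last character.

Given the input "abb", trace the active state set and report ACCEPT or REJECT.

Answer: REJECT

Steps:
S₀ = ε-closure({0}) = {0,1,2}
'a' @ 1: {3,4}
'b' @ 2: {1,2,5}  ✓accept
'b' @ 3: {3,4}
end set {3,4} — state 1 not in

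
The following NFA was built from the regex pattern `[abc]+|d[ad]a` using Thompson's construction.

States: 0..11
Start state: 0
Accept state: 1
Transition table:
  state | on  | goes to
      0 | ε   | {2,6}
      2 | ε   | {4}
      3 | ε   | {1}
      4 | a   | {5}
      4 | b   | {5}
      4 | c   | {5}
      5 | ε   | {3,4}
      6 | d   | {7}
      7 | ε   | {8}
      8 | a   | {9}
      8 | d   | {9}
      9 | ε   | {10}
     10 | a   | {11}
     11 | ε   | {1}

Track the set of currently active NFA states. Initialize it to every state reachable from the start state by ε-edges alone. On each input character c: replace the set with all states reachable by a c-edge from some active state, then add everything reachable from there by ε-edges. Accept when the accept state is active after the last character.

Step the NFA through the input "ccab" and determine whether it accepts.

S₀ = ε-closure({0}) = {0,2,4,6}
'c' @ 1: {1,3,4,5}  ✓accept
'c' @ 2: {1,3,4,5}  ✓accept
'a' @ 3: {1,3,4,5}  ✓accept
'b' @ 4: {1,3,4,5}  ✓accept
end set {1,3,4,5} — state 1 in

Answer: ACCEPT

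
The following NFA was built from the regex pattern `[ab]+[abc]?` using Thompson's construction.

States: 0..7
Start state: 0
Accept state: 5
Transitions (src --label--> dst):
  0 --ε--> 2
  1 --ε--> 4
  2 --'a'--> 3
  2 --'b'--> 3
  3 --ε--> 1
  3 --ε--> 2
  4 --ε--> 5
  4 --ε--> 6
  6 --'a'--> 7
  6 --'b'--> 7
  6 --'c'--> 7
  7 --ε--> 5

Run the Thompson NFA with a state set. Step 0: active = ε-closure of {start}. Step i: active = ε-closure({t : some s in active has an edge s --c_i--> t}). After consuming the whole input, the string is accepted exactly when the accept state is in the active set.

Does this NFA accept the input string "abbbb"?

initial (ε-close {0}): {0,2}
'a' @ 1: {1,2,3,4,5,6}  (accept∈set)
'b' @ 2: {1,2,3,4,5,6,7}  (accept∈set)
'b' @ 3: {1,2,3,4,5,6,7}  (accept∈set)
'b' @ 4: {1,2,3,4,5,6,7}  (accept∈set)
'b' @ 5: {1,2,3,4,5,6,7}  (accept∈set)
final: {1,2,3,4,5,6,7}; accept 5 in set

Answer: ACCEPT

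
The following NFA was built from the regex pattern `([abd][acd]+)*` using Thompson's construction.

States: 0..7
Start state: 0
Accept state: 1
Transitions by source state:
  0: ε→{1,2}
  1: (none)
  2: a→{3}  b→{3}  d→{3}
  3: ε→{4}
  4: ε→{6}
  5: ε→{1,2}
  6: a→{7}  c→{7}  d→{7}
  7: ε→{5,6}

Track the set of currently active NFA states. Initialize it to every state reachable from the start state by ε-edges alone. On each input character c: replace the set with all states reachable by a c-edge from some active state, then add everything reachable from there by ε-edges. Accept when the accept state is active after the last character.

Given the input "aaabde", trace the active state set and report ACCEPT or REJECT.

Answer: REJECT

Derivation:
start: ε-closure({0}) = {0,1,2}
'a' @ 1: {3,4,6}
'a' @ 2: {1,2,5,6,7}  (accept∈set)
'a' @ 3: {1,2,3,4,5,6,7}  (accept∈set)
'b' @ 4: {3,4,6}
'd' @ 5: {1,2,5,6,7}  (accept∈set)
'e' @ 6: {}  — no active states
after full input: {}  (accept=1 not in)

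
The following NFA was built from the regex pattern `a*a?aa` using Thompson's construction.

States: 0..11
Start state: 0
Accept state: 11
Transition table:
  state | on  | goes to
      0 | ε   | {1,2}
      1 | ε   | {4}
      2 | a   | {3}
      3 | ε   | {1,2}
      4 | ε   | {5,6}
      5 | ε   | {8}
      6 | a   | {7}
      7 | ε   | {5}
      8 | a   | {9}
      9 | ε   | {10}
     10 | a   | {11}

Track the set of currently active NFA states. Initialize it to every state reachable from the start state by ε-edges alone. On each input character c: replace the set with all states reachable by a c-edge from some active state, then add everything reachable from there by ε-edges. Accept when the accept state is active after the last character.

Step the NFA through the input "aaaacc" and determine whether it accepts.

Answer: REJECT

Steps:
start: ε-closure({0}) = {0,1,2,4,5,6,8}
'a' @ 1: {1,2,3,4,5,6,7,8,9,10}
'a' @ 2: {1,2,3,4,5,6,7,8,9,10,11}  (accept∈set)
'a' @ 3: {1,2,3,4,5,6,7,8,9,10,11}  (accept∈set)
'a' @ 4: {1,2,3,4,5,6,7,8,9,10,11}  (accept∈set)
'c' @ 5: {}  — state set empty
rest 'c' ignored (set empty)
end set {} — state 11 not in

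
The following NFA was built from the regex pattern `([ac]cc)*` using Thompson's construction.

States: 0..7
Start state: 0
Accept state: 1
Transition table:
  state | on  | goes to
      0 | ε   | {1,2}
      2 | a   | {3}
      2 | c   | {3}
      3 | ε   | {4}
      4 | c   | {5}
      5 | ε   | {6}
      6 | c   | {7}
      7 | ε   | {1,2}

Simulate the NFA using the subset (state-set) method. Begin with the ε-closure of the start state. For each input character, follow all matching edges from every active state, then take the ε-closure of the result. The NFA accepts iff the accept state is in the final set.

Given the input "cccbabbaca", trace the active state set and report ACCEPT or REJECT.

initial (ε-close {0}): {0,1,2}
'c' @ 1: {3,4}
'c' @ 2: {5,6}
'c' @ 3: {1,2,7}  (accept∈set)
'b' @ 4: {}  — no active states
rest 'abbaca' ignored (set empty)
end set {} — state 1 not in

Answer: REJECT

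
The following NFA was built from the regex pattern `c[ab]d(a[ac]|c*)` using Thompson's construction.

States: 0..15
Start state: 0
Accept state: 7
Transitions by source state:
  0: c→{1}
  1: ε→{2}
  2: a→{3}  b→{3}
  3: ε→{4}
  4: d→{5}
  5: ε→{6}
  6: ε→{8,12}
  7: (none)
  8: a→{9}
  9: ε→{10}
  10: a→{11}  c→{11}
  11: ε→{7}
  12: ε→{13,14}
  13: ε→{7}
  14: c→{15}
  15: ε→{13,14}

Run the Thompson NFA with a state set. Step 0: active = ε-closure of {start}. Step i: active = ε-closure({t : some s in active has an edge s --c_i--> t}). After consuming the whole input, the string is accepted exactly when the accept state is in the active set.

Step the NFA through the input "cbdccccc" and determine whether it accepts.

S₀ = ε-closure({0}) = {0}
'c' @ 1: {1,2}
'b' @ 2: {3,4}
'd' @ 3: {5,6,7,8,12,13,14}  [accepting]
'c' @ 4: {7,13,14,15}  [accepting]
'c' @ 5: {7,13,14,15}  [accepting]
'c' @ 6: {7,13,14,15}  [accepting]
'c' @ 7: {7,13,14,15}  [accepting]
'c' @ 8: {7,13,14,15}  [accepting]
end set {7,13,14,15} — state 7 in

Answer: ACCEPT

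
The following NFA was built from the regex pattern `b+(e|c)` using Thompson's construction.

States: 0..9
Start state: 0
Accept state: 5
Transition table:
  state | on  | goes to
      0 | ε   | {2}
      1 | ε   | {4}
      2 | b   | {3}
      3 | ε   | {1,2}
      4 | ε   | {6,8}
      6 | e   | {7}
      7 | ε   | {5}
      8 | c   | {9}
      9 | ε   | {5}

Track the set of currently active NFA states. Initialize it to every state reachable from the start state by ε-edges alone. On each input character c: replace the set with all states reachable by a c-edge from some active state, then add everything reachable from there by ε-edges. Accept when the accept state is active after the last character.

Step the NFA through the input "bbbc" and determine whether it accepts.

S₀ = ε-closure({0}) = {0,2}
'b' @ 1: {1,2,3,4,6,8}
'b' @ 2: {1,2,3,4,6,8}
'b' @ 3: {1,2,3,4,6,8}
'c' @ 4: {5,9}  [accepting]
after full input: {5,9}  (accept=5 in)

Answer: ACCEPT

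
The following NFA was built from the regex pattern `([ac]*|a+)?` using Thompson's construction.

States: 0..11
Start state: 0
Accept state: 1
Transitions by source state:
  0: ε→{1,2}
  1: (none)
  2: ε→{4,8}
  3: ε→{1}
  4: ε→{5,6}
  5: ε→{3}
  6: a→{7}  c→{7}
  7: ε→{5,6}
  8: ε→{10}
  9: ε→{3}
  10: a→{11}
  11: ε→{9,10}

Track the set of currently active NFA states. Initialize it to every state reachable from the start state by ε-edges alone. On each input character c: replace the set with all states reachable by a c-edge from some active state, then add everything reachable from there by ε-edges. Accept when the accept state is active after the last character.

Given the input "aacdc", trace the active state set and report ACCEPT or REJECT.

Answer: REJECT

Steps:
S₀ = ε-closure({0}) = {0,1,2,3,4,5,6,8,10}
'a' @ 1: {1,3,5,6,7,9,10,11}  (accept∈set)
'a' @ 2: {1,3,5,6,7,9,10,11}  (accept∈set)
'c' @ 3: {1,3,5,6,7}  (accept∈set)
'd' @ 4: {}  — no active states
rest 'c' ignored (set empty)
final: {}; accept 1 not in set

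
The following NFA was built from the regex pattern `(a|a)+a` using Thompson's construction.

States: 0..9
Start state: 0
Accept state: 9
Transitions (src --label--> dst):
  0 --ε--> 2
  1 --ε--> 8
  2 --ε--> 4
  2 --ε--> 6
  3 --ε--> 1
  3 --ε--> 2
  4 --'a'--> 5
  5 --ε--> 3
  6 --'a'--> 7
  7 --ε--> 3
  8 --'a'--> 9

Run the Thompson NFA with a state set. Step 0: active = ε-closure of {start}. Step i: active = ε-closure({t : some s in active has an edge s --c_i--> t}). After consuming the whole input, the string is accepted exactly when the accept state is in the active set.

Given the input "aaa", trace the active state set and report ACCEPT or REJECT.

Answer: ACCEPT

Trace:
initial (ε-close {0}): {0,2,4,6}
'a' @ 1: {1,2,3,4,5,6,7,8}
'a' @ 2: {1,2,3,4,5,6,7,8,9}  (accept∈set)
'a' @ 3: {1,2,3,4,5,6,7,8,9}  (accept∈set)
final: {1,2,3,4,5,6,7,8,9}; accept 9 in set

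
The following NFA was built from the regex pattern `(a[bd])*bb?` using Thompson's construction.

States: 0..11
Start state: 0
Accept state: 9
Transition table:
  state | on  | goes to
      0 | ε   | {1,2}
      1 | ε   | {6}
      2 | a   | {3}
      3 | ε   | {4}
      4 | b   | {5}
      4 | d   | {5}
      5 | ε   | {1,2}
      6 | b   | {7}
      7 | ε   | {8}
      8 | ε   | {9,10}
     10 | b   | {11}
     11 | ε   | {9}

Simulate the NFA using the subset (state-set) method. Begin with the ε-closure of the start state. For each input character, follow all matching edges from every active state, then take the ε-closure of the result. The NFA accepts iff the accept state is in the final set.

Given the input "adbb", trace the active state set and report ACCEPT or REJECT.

start: ε-closure({0}) = {0,1,2,6}
'a' @ 1: {3,4}
'd' @ 2: {1,2,5,6}
'b' @ 3: {7,8,9,10}  [accepting]
'b' @ 4: {9,11}  [accepting]
final: {9,11}; accept 9 in set

Answer: ACCEPT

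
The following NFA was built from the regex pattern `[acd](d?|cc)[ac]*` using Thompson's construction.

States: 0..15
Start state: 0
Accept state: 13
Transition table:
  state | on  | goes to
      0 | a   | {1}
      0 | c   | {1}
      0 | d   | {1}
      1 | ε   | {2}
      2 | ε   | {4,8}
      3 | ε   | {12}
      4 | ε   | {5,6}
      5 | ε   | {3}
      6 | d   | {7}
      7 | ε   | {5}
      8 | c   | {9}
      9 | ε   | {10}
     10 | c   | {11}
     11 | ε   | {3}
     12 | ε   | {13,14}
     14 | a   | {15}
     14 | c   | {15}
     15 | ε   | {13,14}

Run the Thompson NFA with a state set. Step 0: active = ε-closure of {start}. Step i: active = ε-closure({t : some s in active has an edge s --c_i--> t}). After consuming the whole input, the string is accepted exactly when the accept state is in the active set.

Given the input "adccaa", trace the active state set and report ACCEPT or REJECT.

S₀ = ε-closure({0}) = {0}
'a' @ 1: {1,2,3,4,5,6,8,12,13,14}  (accept∈set)
'd' @ 2: {3,5,7,12,13,14}  (accept∈set)
'c' @ 3: {13,14,15}  (accept∈set)
'c' @ 4: {13,14,15}  (accept∈set)
'a' @ 5: {13,14,15}  (accept∈set)
'a' @ 6: {13,14,15}  (accept∈set)
after full input: {13,14,15}  (accept=13 in)

Answer: ACCEPT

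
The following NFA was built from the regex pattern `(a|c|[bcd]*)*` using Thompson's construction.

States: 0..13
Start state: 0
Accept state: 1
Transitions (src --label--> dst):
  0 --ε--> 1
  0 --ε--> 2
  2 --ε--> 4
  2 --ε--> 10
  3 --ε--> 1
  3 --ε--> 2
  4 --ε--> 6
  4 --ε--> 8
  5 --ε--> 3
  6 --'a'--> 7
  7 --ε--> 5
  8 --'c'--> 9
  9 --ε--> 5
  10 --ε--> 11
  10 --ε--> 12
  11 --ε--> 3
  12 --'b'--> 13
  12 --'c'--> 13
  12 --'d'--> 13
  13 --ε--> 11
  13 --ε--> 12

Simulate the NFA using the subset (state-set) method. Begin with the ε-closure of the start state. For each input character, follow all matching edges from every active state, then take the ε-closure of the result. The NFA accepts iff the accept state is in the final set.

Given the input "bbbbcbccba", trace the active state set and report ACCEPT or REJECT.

start: ε-closure({0}) = {0,1,2,3,4,6,8,10,11,12}
'b' @ 1: {1,2,3,4,6,8,10,11,12,13}  ✓accept
'b' @ 2: {1,2,3,4,6,8,10,11,12,13}  ✓accept
'b' @ 3: {1,2,3,4,6,8,10,11,12,13}  ✓accept
'b' @ 4: {1,2,3,4,6,8,10,11,12,13}  ✓accept
'c' @ 5: {1,2,3,4,5,6,8,9,10,11,12,13}  ✓accept
'b' @ 6: {1,2,3,4,6,8,10,11,12,13}  ✓accept
'c' @ 7: {1,2,3,4,5,6,8,9,10,11,12,13}  ✓accept
'c' @ 8: {1,2,3,4,5,6,8,9,10,11,12,13}  ✓accept
'b' @ 9: {1,2,3,4,6,8,10,11,12,13}  ✓accept
'a' @ 10: {1,2,3,4,5,6,7,8,10,11,12}  ✓accept
end set {1,2,3,4,5,6,7,8,10,11,12} — state 1 in

Answer: ACCEPT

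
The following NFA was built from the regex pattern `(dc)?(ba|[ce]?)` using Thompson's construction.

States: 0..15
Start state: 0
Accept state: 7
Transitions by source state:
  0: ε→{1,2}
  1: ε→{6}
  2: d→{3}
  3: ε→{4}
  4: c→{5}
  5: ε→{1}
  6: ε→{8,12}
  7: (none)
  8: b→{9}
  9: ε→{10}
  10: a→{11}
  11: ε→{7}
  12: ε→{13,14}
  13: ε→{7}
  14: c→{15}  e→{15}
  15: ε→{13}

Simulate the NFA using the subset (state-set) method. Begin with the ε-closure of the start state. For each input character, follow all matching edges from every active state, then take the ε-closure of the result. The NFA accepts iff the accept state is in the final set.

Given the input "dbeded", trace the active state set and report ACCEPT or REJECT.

Answer: REJECT

Steps:
initial (ε-close {0}): {0,1,2,6,7,8,12,13,14}
'd' @ 1: {3,4}
'b' @ 2: {}  — state set empty
rest 'eded' ignored (set empty)
final: {}; accept 7 not in set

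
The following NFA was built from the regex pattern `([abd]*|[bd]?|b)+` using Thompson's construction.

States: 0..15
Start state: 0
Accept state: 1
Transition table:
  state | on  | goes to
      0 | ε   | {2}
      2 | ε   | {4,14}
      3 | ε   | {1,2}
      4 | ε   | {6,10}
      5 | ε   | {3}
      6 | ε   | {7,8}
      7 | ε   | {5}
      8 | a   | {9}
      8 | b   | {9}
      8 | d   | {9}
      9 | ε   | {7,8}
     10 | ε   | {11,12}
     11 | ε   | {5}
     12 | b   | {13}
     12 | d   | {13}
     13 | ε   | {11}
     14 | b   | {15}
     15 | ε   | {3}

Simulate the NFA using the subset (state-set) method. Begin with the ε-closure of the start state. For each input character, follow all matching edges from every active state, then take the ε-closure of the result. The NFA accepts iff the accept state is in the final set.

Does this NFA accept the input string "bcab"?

start: ε-closure({0}) = {0,1,2,3,4,5,6,7,8,10,11,12,14}
'b' @ 1: {1,2,3,4,5,6,7,8,9,10,11,12,13,14,15}  ✓accept
'c' @ 2: {}  — dead — no transitions
rest 'ab' ignored (set empty)
final: {}; accept 1 not in set

Answer: REJECT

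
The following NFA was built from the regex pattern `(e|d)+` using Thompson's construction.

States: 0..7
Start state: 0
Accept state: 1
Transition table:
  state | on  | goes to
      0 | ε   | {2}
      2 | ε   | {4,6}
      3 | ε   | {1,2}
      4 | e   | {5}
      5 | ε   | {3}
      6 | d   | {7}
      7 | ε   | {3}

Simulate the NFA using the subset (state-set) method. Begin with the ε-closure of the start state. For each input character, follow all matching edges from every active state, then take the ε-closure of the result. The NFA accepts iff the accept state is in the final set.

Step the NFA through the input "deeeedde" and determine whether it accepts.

initial (ε-close {0}): {0,2,4,6}
'd' @ 1: {1,2,3,4,6,7}  (accept∈set)
'e' @ 2: {1,2,3,4,5,6}  (accept∈set)
'e' @ 3: {1,2,3,4,5,6}  (accept∈set)
'e' @ 4: {1,2,3,4,5,6}  (accept∈set)
'e' @ 5: {1,2,3,4,5,6}  (accept∈set)
'd' @ 6: {1,2,3,4,6,7}  (accept∈set)
'd' @ 7: {1,2,3,4,6,7}  (accept∈set)
'e' @ 8: {1,2,3,4,5,6}  (accept∈set)
final: {1,2,3,4,5,6}; accept 1 in set

Answer: ACCEPT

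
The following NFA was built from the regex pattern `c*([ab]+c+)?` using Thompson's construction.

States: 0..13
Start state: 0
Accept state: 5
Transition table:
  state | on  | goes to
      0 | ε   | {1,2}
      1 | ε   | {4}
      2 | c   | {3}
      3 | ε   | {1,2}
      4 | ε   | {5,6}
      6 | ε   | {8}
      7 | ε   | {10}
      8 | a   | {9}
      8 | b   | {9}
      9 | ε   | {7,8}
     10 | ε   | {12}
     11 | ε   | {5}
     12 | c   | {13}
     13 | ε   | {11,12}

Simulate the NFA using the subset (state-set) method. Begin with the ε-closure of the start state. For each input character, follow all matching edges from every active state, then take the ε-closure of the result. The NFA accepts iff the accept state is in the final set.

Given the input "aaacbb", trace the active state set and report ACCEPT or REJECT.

S₀ = ε-closure({0}) = {0,1,2,4,5,6,8}
'a' @ 1: {7,8,9,10,12}
'a' @ 2: {7,8,9,10,12}
'a' @ 3: {7,8,9,10,12}
'c' @ 4: {5,11,12,13}  [accepting]
'b' @ 5: {}  — dead — no transitions
rest 'b' ignored (set empty)
after full input: {}  (accept=5 not in)

Answer: REJECT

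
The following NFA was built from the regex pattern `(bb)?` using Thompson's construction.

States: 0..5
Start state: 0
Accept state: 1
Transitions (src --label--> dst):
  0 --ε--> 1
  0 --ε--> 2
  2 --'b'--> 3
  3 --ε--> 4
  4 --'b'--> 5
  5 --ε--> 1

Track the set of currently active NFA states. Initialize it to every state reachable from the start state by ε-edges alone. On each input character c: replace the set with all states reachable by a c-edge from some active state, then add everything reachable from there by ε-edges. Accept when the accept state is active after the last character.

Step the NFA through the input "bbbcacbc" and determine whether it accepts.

Answer: REJECT

Trace:
start: ε-closure({0}) = {0,1,2}
'b' @ 1: {3,4}
'b' @ 2: {1,5}  ✓accept
'b' @ 3: {}  — state set empty
rest 'cacbc' ignored (set empty)
after full input: {}  (accept=1 not in)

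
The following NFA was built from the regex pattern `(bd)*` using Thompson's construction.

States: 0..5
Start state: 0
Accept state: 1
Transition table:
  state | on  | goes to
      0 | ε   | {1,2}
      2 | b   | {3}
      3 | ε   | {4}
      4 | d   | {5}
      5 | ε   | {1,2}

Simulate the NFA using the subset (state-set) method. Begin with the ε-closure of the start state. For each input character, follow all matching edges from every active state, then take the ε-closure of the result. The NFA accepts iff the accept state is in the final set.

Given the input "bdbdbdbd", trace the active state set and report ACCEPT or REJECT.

start: ε-closure({0}) = {0,1,2}
'b' @ 1: {3,4}
'd' @ 2: {1,2,5}  ✓accept
'b' @ 3: {3,4}
'd' @ 4: {1,2,5}  ✓accept
'b' @ 5: {3,4}
'd' @ 6: {1,2,5}  ✓accept
'b' @ 7: {3,4}
'd' @ 8: {1,2,5}  ✓accept
end set {1,2,5} — state 1 in

Answer: ACCEPT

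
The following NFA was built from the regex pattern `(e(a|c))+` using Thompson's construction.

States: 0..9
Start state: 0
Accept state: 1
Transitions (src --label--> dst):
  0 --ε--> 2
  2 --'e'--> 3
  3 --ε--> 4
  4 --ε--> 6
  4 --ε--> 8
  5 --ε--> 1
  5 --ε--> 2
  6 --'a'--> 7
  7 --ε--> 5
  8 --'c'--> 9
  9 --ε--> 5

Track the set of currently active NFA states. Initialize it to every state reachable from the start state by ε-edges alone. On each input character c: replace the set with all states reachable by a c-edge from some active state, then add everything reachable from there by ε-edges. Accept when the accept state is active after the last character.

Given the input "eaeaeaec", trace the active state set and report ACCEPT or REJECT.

initial (ε-close {0}): {0,2}
'e' @ 1: {3,4,6,8}
'a' @ 2: {1,2,5,7}  [accepting]
'e' @ 3: {3,4,6,8}
'a' @ 4: {1,2,5,7}  [accepting]
'e' @ 5: {3,4,6,8}
'a' @ 6: {1,2,5,7}  [accepting]
'e' @ 7: {3,4,6,8}
'c' @ 8: {1,2,5,9}  [accepting]
after full input: {1,2,5,9}  (accept=1 in)

Answer: ACCEPT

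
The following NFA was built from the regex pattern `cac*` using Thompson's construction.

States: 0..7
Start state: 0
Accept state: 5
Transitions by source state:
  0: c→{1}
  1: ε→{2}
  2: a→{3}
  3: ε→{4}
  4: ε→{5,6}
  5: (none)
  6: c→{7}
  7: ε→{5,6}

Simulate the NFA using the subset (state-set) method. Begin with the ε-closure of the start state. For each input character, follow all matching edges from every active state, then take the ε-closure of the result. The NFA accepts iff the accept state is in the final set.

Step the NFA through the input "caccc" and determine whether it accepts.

S₀ = ε-closure({0}) = {0}
'c' @ 1: {1,2}
'a' @ 2: {3,4,5,6}  ✓accept
'c' @ 3: {5,6,7}  ✓accept
'c' @ 4: {5,6,7}  ✓accept
'c' @ 5: {5,6,7}  ✓accept
end set {5,6,7} — state 5 in

Answer: ACCEPT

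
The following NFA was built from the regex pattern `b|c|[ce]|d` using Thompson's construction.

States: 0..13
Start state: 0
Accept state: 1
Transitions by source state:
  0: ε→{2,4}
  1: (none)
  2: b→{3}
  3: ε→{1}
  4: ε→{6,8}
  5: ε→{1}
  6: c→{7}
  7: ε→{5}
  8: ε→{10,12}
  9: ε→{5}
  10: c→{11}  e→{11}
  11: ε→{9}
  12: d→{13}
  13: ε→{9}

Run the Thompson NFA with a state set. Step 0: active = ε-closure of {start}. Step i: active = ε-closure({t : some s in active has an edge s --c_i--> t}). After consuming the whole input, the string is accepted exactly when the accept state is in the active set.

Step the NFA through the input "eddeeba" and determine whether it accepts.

Answer: REJECT

Derivation:
start: ε-closure({0}) = {0,2,4,6,8,10,12}
'e' @ 1: {1,5,9,11}  [accepting]
'd' @ 2: {}  — state set empty
rest 'deeba' ignored (set empty)
final: {}; accept 1 not in set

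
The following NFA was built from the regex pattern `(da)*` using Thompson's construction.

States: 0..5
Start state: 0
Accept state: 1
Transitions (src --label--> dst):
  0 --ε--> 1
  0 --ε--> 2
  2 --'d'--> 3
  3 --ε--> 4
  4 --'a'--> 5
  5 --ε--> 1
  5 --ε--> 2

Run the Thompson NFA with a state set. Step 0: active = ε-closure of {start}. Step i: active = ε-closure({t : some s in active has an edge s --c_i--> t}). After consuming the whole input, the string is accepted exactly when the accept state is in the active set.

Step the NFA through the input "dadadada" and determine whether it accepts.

initial (ε-close {0}): {0,1,2}
'd' @ 1: {3,4}
'a' @ 2: {1,2,5}  (accept∈set)
'd' @ 3: {3,4}
'a' @ 4: {1,2,5}  (accept∈set)
'd' @ 5: {3,4}
'a' @ 6: {1,2,5}  (accept∈set)
'd' @ 7: {3,4}
'a' @ 8: {1,2,5}  (accept∈set)
final: {1,2,5}; accept 1 in set

Answer: ACCEPT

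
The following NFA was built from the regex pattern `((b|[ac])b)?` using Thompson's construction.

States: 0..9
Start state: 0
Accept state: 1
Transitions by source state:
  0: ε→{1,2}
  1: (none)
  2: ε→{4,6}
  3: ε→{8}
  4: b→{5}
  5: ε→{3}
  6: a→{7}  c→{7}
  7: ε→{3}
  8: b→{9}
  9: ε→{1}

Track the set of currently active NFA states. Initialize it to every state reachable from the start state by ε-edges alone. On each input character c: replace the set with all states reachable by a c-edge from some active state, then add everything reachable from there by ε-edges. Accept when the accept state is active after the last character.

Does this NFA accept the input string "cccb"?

start: ε-closure({0}) = {0,1,2,4,6}
'c' @ 1: {3,7,8}
'c' @ 2: {}  — state set empty
rest 'cb' ignored (set empty)
final: {}; accept 1 not in set

Answer: REJECT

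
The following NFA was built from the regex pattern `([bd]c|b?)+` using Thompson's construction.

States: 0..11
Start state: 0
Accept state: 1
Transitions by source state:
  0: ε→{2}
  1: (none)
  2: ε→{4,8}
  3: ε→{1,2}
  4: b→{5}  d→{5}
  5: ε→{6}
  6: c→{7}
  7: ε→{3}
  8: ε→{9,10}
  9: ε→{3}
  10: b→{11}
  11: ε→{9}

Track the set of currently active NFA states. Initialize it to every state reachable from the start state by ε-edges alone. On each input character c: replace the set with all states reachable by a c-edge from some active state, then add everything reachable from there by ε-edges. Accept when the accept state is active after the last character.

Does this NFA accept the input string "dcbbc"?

start: ε-closure({0}) = {0,1,2,3,4,8,9,10}
'd' @ 1: {5,6}
'c' @ 2: {1,2,3,4,7,8,9,10}  [accepting]
'b' @ 3: {1,2,3,4,5,6,8,9,10,11}  [accepting]
'b' @ 4: {1,2,3,4,5,6,8,9,10,11}  [accepting]
'c' @ 5: {1,2,3,4,7,8,9,10}  [accepting]
after full input: {1,2,3,4,7,8,9,10}  (accept=1 in)

Answer: ACCEPT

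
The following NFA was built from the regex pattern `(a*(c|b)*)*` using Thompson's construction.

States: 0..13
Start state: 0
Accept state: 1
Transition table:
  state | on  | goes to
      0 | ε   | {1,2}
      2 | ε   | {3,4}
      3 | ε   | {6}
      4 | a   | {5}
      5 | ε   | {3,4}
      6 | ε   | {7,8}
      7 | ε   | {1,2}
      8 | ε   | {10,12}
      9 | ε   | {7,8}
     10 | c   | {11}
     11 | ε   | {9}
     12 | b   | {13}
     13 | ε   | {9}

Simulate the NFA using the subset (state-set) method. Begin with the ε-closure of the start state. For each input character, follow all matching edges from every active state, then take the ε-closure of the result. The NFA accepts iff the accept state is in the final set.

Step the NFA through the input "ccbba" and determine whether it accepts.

Answer: ACCEPT

Steps:
S₀ = ε-closure({0}) = {0,1,2,3,4,6,7,8,10,12}
'c' @ 1: {1,2,3,4,6,7,8,9,10,11,12}  (accept∈set)
'c' @ 2: {1,2,3,4,6,7,8,9,10,11,12}  (accept∈set)
'b' @ 3: {1,2,3,4,6,7,8,9,10,12,13}  (accept∈set)
'b' @ 4: {1,2,3,4,6,7,8,9,10,12,13}  (accept∈set)
'a' @ 5: {1,2,3,4,5,6,7,8,10,12}  (accept∈set)
end set {1,2,3,4,5,6,7,8,10,12} — state 1 in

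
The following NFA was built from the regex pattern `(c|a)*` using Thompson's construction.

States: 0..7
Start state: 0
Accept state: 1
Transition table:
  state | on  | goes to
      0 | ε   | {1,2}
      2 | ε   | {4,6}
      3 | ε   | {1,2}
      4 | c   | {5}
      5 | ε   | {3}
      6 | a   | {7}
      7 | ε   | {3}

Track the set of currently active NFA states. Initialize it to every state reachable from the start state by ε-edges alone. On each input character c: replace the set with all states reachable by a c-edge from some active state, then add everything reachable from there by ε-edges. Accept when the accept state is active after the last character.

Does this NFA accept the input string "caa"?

Answer: ACCEPT

Derivation:
start: ε-closure({0}) = {0,1,2,4,6}
'c' @ 1: {1,2,3,4,5,6}  [accepting]
'a' @ 2: {1,2,3,4,6,7}  [accepting]
'a' @ 3: {1,2,3,4,6,7}  [accepting]
after full input: {1,2,3,4,6,7}  (accept=1 in)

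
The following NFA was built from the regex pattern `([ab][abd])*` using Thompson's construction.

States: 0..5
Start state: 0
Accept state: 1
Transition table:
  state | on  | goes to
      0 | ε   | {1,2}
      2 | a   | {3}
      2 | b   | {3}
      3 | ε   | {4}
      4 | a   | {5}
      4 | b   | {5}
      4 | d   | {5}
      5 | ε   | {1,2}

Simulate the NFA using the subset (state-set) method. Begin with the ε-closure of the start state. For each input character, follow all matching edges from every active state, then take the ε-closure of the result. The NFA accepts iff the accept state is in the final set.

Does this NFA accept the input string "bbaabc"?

initial (ε-close {0}): {0,1,2}
'b' @ 1: {3,4}
'b' @ 2: {1,2,5}  (accept∈set)
'a' @ 3: {3,4}
'a' @ 4: {1,2,5}  (accept∈set)
'b' @ 5: {3,4}
'c' @ 6: {}  — state set empty
final: {}; accept 1 not in set

Answer: REJECT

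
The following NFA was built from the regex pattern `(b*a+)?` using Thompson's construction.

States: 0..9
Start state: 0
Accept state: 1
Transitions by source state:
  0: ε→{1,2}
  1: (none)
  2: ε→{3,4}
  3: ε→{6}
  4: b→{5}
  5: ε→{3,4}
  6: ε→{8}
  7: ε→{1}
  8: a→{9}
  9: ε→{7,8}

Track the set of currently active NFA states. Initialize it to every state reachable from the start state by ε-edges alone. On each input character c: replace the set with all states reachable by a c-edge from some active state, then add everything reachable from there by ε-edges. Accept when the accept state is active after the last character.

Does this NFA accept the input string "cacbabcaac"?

start: ε-closure({0}) = {0,1,2,3,4,6,8}
'c' @ 1: {}  — dead — no transitions
rest 'acbabcaac' ignored (set empty)
after full input: {}  (accept=1 not in)

Answer: REJECT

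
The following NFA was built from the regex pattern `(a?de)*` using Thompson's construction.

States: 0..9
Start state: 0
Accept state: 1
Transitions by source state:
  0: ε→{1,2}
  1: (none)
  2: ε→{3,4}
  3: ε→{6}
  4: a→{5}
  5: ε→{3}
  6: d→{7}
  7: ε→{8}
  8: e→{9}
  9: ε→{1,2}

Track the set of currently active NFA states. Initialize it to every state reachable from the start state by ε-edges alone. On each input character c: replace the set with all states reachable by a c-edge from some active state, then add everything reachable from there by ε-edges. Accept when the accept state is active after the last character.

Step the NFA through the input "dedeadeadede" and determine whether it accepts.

start: ε-closure({0}) = {0,1,2,3,4,6}
'd' @ 1: {7,8}
'e' @ 2: {1,2,3,4,6,9}  (accept∈set)
'd' @ 3: {7,8}
'e' @ 4: {1,2,3,4,6,9}  (accept∈set)
'a' @ 5: {3,5,6}
'd' @ 6: {7,8}
'e' @ 7: {1,2,3,4,6,9}  (accept∈set)
'a' @ 8: {3,5,6}
'd' @ 9: {7,8}
'e' @ 10: {1,2,3,4,6,9}  (accept∈set)
'd' @ 11: {7,8}
'e' @ 12: {1,2,3,4,6,9}  (accept∈set)
after full input: {1,2,3,4,6,9}  (accept=1 in)

Answer: ACCEPT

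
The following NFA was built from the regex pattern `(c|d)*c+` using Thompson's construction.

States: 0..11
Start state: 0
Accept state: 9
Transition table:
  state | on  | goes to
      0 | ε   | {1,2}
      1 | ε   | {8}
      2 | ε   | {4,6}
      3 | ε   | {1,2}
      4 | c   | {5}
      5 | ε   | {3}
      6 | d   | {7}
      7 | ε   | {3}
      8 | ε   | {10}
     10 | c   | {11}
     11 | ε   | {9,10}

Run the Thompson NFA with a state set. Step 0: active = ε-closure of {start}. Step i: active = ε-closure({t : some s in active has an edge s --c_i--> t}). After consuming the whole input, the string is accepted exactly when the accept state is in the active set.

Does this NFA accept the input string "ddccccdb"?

Answer: REJECT

Trace:
initial (ε-close {0}): {0,1,2,4,6,8,10}
'd' @ 1: {1,2,3,4,6,7,8,10}
'd' @ 2: {1,2,3,4,6,7,8,10}
'c' @ 3: {1,2,3,4,5,6,8,9,10,11}  (accept∈set)
'c' @ 4: {1,2,3,4,5,6,8,9,10,11}  (accept∈set)
'c' @ 5: {1,2,3,4,5,6,8,9,10,11}  (accept∈set)
'c' @ 6: {1,2,3,4,5,6,8,9,10,11}  (accept∈set)
'd' @ 7: {1,2,3,4,6,7,8,10}
'b' @ 8: {}  — no active states
final: {}; accept 9 not in set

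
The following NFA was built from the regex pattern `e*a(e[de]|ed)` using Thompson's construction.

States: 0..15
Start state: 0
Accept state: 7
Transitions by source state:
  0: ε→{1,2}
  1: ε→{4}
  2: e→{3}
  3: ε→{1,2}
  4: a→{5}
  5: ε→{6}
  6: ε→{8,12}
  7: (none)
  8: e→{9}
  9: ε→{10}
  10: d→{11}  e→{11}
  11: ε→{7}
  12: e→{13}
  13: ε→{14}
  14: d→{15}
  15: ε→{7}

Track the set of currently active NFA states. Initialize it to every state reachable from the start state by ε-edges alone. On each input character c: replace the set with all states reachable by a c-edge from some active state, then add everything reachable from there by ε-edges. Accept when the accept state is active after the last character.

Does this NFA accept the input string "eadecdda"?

start: ε-closure({0}) = {0,1,2,4}
'e' @ 1: {1,2,3,4}
'a' @ 2: {5,6,8,12}
'd' @ 3: {}  — dead — no transitions
rest 'ecdda' ignored (set empty)
final: {}; accept 7 not in set

Answer: REJECT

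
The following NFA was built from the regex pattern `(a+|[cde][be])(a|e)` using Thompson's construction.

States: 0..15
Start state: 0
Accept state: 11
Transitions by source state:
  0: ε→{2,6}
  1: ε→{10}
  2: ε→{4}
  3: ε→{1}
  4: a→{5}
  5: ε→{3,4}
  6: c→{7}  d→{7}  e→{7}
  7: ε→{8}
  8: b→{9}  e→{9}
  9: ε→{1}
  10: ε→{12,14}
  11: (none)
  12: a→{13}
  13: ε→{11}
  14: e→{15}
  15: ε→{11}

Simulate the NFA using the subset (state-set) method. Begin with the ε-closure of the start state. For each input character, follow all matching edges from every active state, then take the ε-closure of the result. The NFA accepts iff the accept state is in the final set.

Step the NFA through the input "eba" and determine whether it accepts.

start: ε-closure({0}) = {0,2,4,6}
'e' @ 1: {7,8}
'b' @ 2: {1,9,10,12,14}
'a' @ 3: {11,13}  ✓accept
after full input: {11,13}  (accept=11 in)

Answer: ACCEPT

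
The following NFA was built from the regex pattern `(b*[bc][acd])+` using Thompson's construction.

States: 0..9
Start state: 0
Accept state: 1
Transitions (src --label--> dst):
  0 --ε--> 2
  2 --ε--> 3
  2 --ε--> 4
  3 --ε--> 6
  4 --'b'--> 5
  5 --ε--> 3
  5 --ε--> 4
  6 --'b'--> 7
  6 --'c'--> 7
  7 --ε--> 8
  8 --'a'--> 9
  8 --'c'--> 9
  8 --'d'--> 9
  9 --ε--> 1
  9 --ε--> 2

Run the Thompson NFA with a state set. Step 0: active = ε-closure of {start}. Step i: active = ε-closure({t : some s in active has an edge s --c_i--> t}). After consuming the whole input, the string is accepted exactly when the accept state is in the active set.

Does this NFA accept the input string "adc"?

initial (ε-close {0}): {0,2,3,4,6}
'a' @ 1: {}  — no active states
rest 'dc' ignored (set empty)
final: {}; accept 1 not in set

Answer: REJECT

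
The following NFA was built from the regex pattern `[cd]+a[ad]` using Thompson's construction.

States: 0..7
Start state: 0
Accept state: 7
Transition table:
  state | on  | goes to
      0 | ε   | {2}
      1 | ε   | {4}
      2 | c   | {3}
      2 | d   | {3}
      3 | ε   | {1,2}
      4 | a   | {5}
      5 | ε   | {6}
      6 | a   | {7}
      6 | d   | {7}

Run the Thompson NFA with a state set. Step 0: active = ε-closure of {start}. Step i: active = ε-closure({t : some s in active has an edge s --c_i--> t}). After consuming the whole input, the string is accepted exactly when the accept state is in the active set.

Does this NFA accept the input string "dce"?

Answer: REJECT

Derivation:
S₀ = ε-closure({0}) = {0,2}
'd' @ 1: {1,2,3,4}
'c' @ 2: {1,2,3,4}
'e' @ 3: {}  — dead — no transitions
end set {} — state 7 not in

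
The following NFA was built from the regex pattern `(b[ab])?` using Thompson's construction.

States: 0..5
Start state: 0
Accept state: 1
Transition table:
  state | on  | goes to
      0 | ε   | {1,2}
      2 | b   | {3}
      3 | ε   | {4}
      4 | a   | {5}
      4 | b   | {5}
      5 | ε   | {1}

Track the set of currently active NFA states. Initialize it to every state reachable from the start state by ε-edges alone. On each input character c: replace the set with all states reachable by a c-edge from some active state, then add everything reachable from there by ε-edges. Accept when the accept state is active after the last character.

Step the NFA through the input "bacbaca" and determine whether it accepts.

start: ε-closure({0}) = {0,1,2}
'b' @ 1: {3,4}
'a' @ 2: {1,5}  (accept∈set)
'c' @ 3: {}  — state set empty
rest 'baca' ignored (set empty)
after full input: {}  (accept=1 not in)

Answer: REJECT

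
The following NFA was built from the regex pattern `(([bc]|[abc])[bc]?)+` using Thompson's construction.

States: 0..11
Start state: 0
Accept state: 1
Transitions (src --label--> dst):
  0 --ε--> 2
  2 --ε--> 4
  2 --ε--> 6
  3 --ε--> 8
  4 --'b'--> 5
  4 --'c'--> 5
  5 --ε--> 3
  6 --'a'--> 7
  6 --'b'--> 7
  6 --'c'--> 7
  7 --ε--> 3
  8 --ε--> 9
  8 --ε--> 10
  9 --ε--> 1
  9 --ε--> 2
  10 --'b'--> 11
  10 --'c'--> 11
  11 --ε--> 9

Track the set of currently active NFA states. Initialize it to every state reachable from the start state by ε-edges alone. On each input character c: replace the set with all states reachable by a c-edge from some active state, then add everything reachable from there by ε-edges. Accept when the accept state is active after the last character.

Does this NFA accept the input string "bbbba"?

Answer: ACCEPT

Derivation:
start: ε-closure({0}) = {0,2,4,6}
'b' @ 1: {1,2,3,4,5,6,7,8,9,10}  [accepting]
'b' @ 2: {1,2,3,4,5,6,7,8,9,10,11}  [accepting]
'b' @ 3: {1,2,3,4,5,6,7,8,9,10,11}  [accepting]
'b' @ 4: {1,2,3,4,5,6,7,8,9,10,11}  [accepting]
'a' @ 5: {1,2,3,4,6,7,8,9,10}  [accepting]
end set {1,2,3,4,6,7,8,9,10} — state 1 in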